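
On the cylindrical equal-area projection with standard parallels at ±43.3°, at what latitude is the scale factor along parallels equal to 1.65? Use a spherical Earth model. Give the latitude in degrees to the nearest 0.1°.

63.8°

Cylindrical equal-area (φ₀ = 43.3°): h = cos φ / cos 43.3° along meridians, k = cos 43.3° / cos φ along parallels; h·k = 1.
k = cos φ₀ / cos φ = 1.65  ⇒  cos φ = cos 43.3° / 1.65 = 0.4411.
φ = arccos(0.4411) ≈ 63.8°.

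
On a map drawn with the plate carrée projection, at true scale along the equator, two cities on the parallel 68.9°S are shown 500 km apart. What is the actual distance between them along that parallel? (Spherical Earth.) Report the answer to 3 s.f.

180 km

Plate carrée maps x = Rλ, y = Rφ. The meridian scale is h = 1 and the parallel scale is k = 1/cos φ = sec φ.
Along the parallel at 68.9°, map distances are exaggerated by k = sec 68.9° = 2.778.
True distance = 500 / 2.778 = 500 × cos 68.9° ≈ 180 km.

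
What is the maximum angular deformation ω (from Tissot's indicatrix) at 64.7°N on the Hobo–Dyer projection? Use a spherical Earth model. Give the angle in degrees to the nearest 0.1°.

Hobo–Dyer is a cylindrical equal-area projection with standard parallels at ±37.5°. A cylindrical equal-area projection with standard parallel φ₀ has meridian scale h = cos φ / cos φ₀ and parallel scale k = cos φ₀ / cos φ (so areas are preserved, h·k = 1).
At 64.7°: h = 0.5387, k = 1.856; principal scales a = 1.856, b = 0.5387.
sin(ω/2) = (a − b)/(a + b) = 1.318/2.395 = 0.5502, so ω = 2 arcsin(0.5502) ≈ 66.8°.

66.8°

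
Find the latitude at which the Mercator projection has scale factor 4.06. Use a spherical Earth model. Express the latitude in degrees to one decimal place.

75.7°

Mercator scale is k = sec φ = 1/cos φ.
1/cos φ = 4.06  ⇒  cos φ = 0.2463  ⇒  φ = arccos(0.2463) ≈ 75.7°.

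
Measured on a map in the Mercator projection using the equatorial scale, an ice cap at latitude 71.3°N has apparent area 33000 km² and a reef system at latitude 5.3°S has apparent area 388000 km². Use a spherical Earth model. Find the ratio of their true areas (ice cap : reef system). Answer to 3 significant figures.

On Mercator the areal scale is sec²φ, so true area = apparent × cos²φ.
True area of ice cap: 33000 × cos²(71.3°) = 33000 × 0.1028 = 3392 km².
True area of reef system: 388000 × cos²(5.3°) = 388000 × 0.9915 = 384700 km².
Ratio = 3392 / 384700 ≈ 0.00882.

0.00882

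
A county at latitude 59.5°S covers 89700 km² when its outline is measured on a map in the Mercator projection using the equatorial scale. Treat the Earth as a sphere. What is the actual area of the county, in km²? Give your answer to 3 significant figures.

23100 km²

Mercator is conformal, so the point scale is isotropic: h = k = sec φ = 1/cos φ.
Areal scale = k² = sec²φ = 1/cos²(59.5°) = 1/0.5075² = 3.882.
True area = apparent / (areal scale) = 89700 / 3.882 ≈ 23100 km².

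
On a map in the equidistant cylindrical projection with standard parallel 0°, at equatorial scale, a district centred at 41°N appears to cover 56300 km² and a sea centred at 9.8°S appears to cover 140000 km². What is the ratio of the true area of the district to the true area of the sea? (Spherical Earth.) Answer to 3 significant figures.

0.308

On the plate carrée, areal scale = h·k = 1 × sec φ, so true area = apparent × cos φ.
True area of district: 56300 × cos(41°) = 56300 × 0.7547 = 42490 km².
True area of sea: 140000 × cos(9.8°) = 140000 × 0.9854 = 138000 km².
Ratio = 42490 / 138000 ≈ 0.308.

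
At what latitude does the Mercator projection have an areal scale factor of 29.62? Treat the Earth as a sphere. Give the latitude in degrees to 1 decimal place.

79.4°

Mercator areal scale is sec²φ.
sec²φ = 29.62  ⇒  cos²φ = 0.03376  ⇒  cos φ = 0.1837.
φ = arccos(0.1837) ≈ 79.4°.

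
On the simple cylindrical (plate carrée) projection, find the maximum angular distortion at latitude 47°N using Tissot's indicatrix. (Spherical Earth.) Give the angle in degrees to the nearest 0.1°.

For the equirectangular projection with φ₀ = 0 (plate carrée), h = 1 along meridians and k = sec φ along parallels.
At 47°: h = 1.000, k = 1.466; principal scales a = 1.466, b = 1.000.
sin(ω/2) = (a − b)/(a + b) = 0.4663/2.466 = 0.1891, so ω = 2 arcsin(0.1891) ≈ 21.8°.

21.8°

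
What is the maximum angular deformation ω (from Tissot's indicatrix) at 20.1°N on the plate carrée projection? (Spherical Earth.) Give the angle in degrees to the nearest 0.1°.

3.6°

For the equirectangular projection with φ₀ = 0 (plate carrée), h = 1 along meridians and k = sec φ along parallels.
At 20.1°: h = 1.000, k = 1.065; principal scales a = 1.065, b = 1.000.
sin(ω/2) = (a − b)/(a + b) = 0.06486/2.065 = 0.03141, so ω = 2 arcsin(0.03141) ≈ 3.6°.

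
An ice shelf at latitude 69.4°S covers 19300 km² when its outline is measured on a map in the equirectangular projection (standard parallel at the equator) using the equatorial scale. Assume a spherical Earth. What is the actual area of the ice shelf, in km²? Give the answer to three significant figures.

Plate carrée maps x = Rλ, y = Rφ. The meridian scale is h = 1 and the parallel scale is k = 1/cos φ = sec φ.
Areal scale = h·k = 1 × sec φ; at 69.4°, h = 1.000, k = 2.842, so h·k = 2.842.
True area = apparent / (areal scale) = 19300 / 2.842 ≈ 6790 km².

6790 km²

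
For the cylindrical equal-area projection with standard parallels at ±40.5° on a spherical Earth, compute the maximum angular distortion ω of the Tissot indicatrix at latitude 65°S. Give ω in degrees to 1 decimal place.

Cylindrical equal-area (φ₀ = 40.5°): h = cos φ / cos 40.5° along meridians, k = cos 40.5° / cos φ along parallels; h·k = 1.
At 65°: h = 0.5558, k = 1.799; principal scales a = 1.799, b = 0.5558.
sin(ω/2) = (a − b)/(a + b) = 1.243/2.355 = 0.5280, so ω = 2 arcsin(0.5280) ≈ 63.7°.

63.7°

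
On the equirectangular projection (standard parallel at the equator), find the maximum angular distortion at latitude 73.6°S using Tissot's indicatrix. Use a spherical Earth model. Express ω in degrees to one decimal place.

For the equirectangular projection with φ₀ = 0 (plate carrée), h = 1 along meridians and k = sec φ along parallels.
At 73.6°: h = 1.000, k = 3.542; principal scales a = 3.542, b = 1.000.
sin(ω/2) = (a − b)/(a + b) = 2.542/4.542 = 0.5596, so ω = 2 arcsin(0.5596) ≈ 68.1°.

68.1°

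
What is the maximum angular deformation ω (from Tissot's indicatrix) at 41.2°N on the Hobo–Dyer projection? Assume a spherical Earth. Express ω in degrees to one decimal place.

6.1°

Hobo–Dyer is a cylindrical equal-area projection with standard parallels at ±37.5°. Cylindrical equal-area (φ₀ = 37.5°): h = cos φ / cos 37.5° along meridians, k = cos 37.5° / cos φ along parallels; h·k = 1.
At 41.2°: h = 0.9484, k = 1.054; principal scales a = 1.054, b = 0.9484.
sin(ω/2) = (a − b)/(a + b) = 0.1060/2.003 = 0.05293, so ω = 2 arcsin(0.05293) ≈ 6.1°.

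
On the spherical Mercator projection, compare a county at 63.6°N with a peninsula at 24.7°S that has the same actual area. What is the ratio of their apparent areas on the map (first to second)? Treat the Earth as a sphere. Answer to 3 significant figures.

4.17

Mercator is conformal with k = sec φ, so areal scale = k² = sec²φ.
At 63.6°: sec²(63.6°) = 1/0.4446² = 5.058.
At 24.7°: sec²(24.7°) = 1/0.9085² = 1.212.
Ratio = 5.058/1.212 = cos²(24.7°)/cos²(63.6°) ≈ 4.17.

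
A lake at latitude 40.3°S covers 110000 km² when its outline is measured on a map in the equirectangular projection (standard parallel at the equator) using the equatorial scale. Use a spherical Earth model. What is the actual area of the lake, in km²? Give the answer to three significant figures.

83900 km²

In the plate carrée (x = Rλ, y = Rφ), meridians are true-scale (h = 1) and parallels are stretched by k = sec φ.
Areal scale = h·k = 1 × sec φ; at 40.3°, h = 1.000, k = 1.311, so h·k = 1.311.
True area = apparent / (areal scale) = 110000 / 1.311 ≈ 83900 km².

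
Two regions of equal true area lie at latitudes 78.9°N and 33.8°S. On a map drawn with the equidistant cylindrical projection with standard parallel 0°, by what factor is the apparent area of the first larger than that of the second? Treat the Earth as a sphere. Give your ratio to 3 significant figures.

In the plate carrée (x = Rλ, y = Rφ), meridians are true-scale (h = 1) and parallels are stretched by k = sec φ.
Areal scale at 78.9°: h·k = 1.000 × 5.194 = 5.194.
Areal scale at 33.8°: h·k = 1.000 × 1.203 = 1.203.
Ratio = 5.194/1.203 ≈ 4.32.

4.32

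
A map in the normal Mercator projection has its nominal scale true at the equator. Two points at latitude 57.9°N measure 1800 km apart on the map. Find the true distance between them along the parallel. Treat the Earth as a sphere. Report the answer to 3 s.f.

The Mercator projection is conformal; its linear scale factor is the same in every direction and equals sec φ = 1/cos φ.
Along the parallel at 57.9°, map distances are exaggerated by k = sec 57.9° = 1.882.
True distance = 1800 / 1.882 = 1800 × cos 57.9° ≈ 957 km.

957 km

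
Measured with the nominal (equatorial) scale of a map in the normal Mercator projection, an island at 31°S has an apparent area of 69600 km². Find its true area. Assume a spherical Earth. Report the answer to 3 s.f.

51100 km²

The Mercator projection is conformal; its linear scale factor is the same in every direction and equals sec φ = 1/cos φ.
Areal scale = k² = sec²φ = 1/cos²(31°) = 1/0.8572² = 1.361.
True area = apparent / (areal scale) = 69600 / 1.361 ≈ 51100 km².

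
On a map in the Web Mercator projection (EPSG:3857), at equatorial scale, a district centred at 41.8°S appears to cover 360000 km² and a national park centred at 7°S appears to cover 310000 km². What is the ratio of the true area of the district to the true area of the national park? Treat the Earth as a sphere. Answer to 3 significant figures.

0.655

Mercator's areal exaggeration is sec²φ; hence true area = (apparent area) · cos²φ.
True area of district: 360000 × cos²(41.8°) = 360000 × 0.5557 = 200100 km².
True area of national park: 310000 × cos²(7°) = 310000 × 0.9851 = 305400 km².
Ratio = 200100 / 305400 ≈ 0.655.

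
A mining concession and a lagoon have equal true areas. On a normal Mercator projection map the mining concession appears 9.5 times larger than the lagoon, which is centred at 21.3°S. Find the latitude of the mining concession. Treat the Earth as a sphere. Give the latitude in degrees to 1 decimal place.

Mercator areal scale is sec²φ, so apparent-area ratio = sec²φ₁ / sec²φ₂ = cos²φ₂ / cos²φ₁.
cos²φ₂ / cos²φ₁ = 9.5  ⇒  cos φ₁ = cos 21.3° / √9.5 = 0.9317/3.082 = 0.3023.
φ₁ = arccos(0.3023) ≈ 72.4°.

72.4°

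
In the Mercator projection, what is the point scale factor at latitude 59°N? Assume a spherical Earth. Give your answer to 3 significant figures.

1.94

Mercator is conformal, so the point scale is isotropic: h = k = sec φ = 1/cos φ.
k = 1/cos 59° = 1/0.5150 = 1.942.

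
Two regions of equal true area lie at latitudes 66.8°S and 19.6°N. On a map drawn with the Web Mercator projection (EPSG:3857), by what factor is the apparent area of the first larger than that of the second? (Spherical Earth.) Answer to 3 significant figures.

5.72

Mercator is conformal with k = sec φ, so areal scale = k² = sec²φ.
At 66.8°: sec²(66.8°) = 1/0.3939² = 6.444.
At 19.6°: sec²(19.6°) = 1/0.9421² = 1.127.
Ratio = 6.444/1.127 = cos²(19.6°)/cos²(66.8°) ≈ 5.72.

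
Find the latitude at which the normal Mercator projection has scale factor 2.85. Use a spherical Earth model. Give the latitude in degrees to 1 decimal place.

69.5°

Mercator scale is k = sec φ = 1/cos φ.
1/cos φ = 2.85  ⇒  cos φ = 0.3509  ⇒  φ = arccos(0.3509) ≈ 69.5°.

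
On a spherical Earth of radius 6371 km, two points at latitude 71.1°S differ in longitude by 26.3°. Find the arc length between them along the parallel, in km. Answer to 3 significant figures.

Arc length along a parallel = R cos φ · Δλ (with Δλ in radians).
= 6371 × cos 71.1° × (26.3° × π/180) = 6371 × 0.3239 × 0.4590 ≈ 947 km.

947 km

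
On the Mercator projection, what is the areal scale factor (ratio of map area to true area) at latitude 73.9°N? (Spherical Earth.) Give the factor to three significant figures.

13.0

The Mercator projection is conformal; its linear scale factor is the same in every direction and equals sec φ = 1/cos φ.
Areal scale = k² = sec²φ = 1/cos²(73.9°) = 1/0.2773² = 13.00.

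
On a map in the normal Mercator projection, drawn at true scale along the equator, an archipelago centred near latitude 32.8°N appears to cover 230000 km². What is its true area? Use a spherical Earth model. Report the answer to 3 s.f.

163000 km²

Mercator is conformal, so the point scale is isotropic: h = k = sec φ = 1/cos φ.
Areal scale = k² = sec²φ = 1/cos²(32.8°) = 1/0.8406² = 1.415.
True area = apparent / (areal scale) = 230000 / 1.415 ≈ 163000 km².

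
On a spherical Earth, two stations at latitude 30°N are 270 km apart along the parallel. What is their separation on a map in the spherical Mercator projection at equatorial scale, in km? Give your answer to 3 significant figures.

For Mercator, h = k = sec φ (a conformal cylindrical projection has a single point scale, 1/cos φ).
Along the parallel, k = sec 30° = 1/0.8660 = 1.155.
Map distance = 270 × 1.155 ≈ 312 km.

312 km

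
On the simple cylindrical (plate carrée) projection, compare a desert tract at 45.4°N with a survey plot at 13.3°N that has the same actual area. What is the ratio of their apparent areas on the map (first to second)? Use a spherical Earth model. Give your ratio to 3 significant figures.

1.39

In the plate carrée (x = Rλ, y = Rφ), meridians are true-scale (h = 1) and parallels are stretched by k = sec φ.
Areal scale at 45.4°: h·k = 1.000 × 1.424 = 1.424.
Areal scale at 13.3°: h·k = 1.000 × 1.028 = 1.028.
Ratio = 1.424/1.028 ≈ 1.39.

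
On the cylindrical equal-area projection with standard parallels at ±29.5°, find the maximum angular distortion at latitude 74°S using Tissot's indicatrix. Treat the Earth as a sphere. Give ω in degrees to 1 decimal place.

Cylindrical equal-area (φ₀ = 29.5°): h = cos φ / cos 29.5° along meridians, k = cos 29.5° / cos φ along parallels; h·k = 1.
At 74°: h = 0.3167, k = 3.158; principal scales a = 3.158, b = 0.3167.
sin(ω/2) = (a − b)/(a + b) = 2.841/3.474 = 0.8177, so ω = 2 arcsin(0.8177) ≈ 109.7°.

109.7°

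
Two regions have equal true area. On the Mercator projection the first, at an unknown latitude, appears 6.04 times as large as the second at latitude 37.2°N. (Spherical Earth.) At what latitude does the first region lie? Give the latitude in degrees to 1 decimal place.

71.1°

For equal true areas on Mercator, apparent areas scale as sec²φ, so the ratio is cos²φ₂ / cos²φ₁.
cos²φ₂ / cos²φ₁ = 6.04  ⇒  cos φ₁ = cos 37.2° / √6.04 = 0.7965/2.458 = 0.3241.
φ₁ = arccos(0.3241) ≈ 71.1°.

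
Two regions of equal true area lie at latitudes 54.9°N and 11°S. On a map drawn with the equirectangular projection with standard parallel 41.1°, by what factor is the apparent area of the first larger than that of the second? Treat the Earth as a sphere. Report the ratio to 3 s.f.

1.71

With standard parallel φ₀ = 41.1°, the equirectangular projection gives x = Rλ cos φ₀, y = Rφ, so h = 1 and k = cos 41.1° / cos φ.
Areal scale at 54.9°: h·k = 1.000 × 1.311 = 1.311.
Areal scale at 11°: h·k = 1.000 × 0.7677 = 0.7677.
Ratio = 1.311/0.7677 ≈ 1.71.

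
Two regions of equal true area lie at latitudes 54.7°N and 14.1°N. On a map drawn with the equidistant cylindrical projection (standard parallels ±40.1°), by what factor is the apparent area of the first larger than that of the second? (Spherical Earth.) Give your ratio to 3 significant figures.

The equidistant cylindrical projection with φ₀ = 40.1° has h = 1 (meridians true) and k = cos φ₀ / cos φ along parallels.
Areal scale at 54.7°: h·k = 1.000 × 1.324 = 1.324.
Areal scale at 14.1°: h·k = 1.000 × 0.7887 = 0.7887.
Ratio = 1.324/0.7887 ≈ 1.68.

1.68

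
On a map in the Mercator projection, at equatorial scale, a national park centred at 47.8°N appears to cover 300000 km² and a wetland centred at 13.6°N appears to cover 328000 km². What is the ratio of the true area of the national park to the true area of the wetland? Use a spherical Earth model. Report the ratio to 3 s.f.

On Mercator the areal scale is sec²φ, so true area = apparent × cos²φ.
True area of national park: 300000 × cos²(47.8°) = 300000 × 0.4512 = 135400 km².
True area of wetland: 328000 × cos²(13.6°) = 328000 × 0.9447 = 309900 km².
Ratio = 135400 / 309900 ≈ 0.437.

0.437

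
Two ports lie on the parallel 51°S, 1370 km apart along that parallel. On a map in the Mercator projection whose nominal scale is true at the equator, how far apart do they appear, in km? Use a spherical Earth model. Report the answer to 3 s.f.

2180 km

For Mercator, h = k = sec φ (a conformal cylindrical projection has a single point scale, 1/cos φ).
Along the parallel, k = sec 51° = 1/0.6293 = 1.589.
Map distance = 1370 × 1.589 ≈ 2180 km.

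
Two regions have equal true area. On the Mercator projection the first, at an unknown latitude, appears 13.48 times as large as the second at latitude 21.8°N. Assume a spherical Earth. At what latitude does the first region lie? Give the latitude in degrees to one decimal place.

On Mercator, (apparent₁)/(apparent₂) = sec²φ₁ / sec²φ₂ when true areas are equal.
cos²φ₂ / cos²φ₁ = 13.48  ⇒  cos φ₁ = cos 21.8° / √13.48 = 0.9285/3.672 = 0.2529.
φ₁ = arccos(0.2529) ≈ 75.4°.

75.4°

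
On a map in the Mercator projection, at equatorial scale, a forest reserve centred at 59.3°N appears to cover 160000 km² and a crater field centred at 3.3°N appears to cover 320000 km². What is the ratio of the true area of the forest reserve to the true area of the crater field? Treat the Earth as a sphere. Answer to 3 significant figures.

On Mercator the areal scale is sec²φ, so true area = apparent × cos²φ.
True area of forest reserve: 160000 × cos²(59.3°) = 160000 × 0.2607 = 41700 km².
True area of crater field: 320000 × cos²(3.3°) = 320000 × 0.9967 = 318900 km².
Ratio = 41700 / 318900 ≈ 0.131.

0.131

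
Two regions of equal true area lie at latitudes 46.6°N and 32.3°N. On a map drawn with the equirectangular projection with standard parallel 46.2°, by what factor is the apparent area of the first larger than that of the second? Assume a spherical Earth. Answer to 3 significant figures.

The equidistant cylindrical projection with φ₀ = 46.2° has h = 1 (meridians true) and k = cos φ₀ / cos φ along parallels.
Areal scale at 46.6°: h·k = 1.000 × 1.007 = 1.007.
Areal scale at 32.3°: h·k = 1.000 × 0.8189 = 0.8189.
Ratio = 1.007/0.8189 ≈ 1.23.

1.23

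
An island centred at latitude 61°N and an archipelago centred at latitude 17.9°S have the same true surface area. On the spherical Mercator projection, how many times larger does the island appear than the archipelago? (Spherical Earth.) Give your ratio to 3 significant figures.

3.85

Mercator areal scale is sec²φ.
At 61°: sec²(61°) = 1/0.4848² = 4.255.
At 17.9°: sec²(17.9°) = 1/0.9516² = 1.104.
Ratio = 4.255/1.104 = cos²(17.9°)/cos²(61°) ≈ 3.85.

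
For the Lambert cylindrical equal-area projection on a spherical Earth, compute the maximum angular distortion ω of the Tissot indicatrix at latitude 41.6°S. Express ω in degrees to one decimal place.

32.8°

The Lambert cylindrical equal-area projection is the cylindrical equal-area projection with its standard parallel at the equator (φ₀ = 0). A cylindrical equal-area projection with standard parallel φ₀ has meridian scale h = cos φ / cos φ₀ and parallel scale k = cos φ₀ / cos φ (so areas are preserved, h·k = 1).
At 41.6°: h = 0.7478, k = 1.337; principal scales a = 1.337, b = 0.7478.
sin(ω/2) = (a − b)/(a + b) = 0.5895/2.085 = 0.2827, so ω = 2 arcsin(0.2827) ≈ 32.8°.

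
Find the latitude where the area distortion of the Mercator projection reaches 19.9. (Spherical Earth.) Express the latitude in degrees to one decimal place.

77.0°

Mercator areal scale is sec²φ.
sec²φ = 19.9  ⇒  cos²φ = 0.05025  ⇒  cos φ = 0.2242.
φ = arccos(0.2242) ≈ 77.0°.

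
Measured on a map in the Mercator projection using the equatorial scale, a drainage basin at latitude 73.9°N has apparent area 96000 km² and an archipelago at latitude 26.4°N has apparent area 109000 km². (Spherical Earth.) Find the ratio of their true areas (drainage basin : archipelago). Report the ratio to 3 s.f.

Mercator's areal exaggeration is sec²φ; hence true area = (apparent area) · cos²φ.
True area of drainage basin: 96000 × cos²(73.9°) = 96000 × 0.07690 = 7383 km².
True area of archipelago: 109000 × cos²(26.4°) = 109000 × 0.8023 = 87450 km².
Ratio = 7383 / 87450 ≈ 0.0844.

0.0844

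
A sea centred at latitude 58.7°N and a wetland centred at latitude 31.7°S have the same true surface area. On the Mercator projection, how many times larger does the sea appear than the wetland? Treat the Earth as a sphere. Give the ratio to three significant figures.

Mercator areal scale is sec²φ.
At 58.7°: sec²(58.7°) = 1/0.5195² = 3.705.
At 31.7°: sec²(31.7°) = 1/0.8508² = 1.381.
Ratio = 3.705/1.381 = cos²(31.7°)/cos²(58.7°) ≈ 2.68.

2.68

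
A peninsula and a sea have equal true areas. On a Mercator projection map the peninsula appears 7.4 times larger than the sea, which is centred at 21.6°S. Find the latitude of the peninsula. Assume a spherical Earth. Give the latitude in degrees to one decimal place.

For equal true areas on Mercator, apparent areas scale as sec²φ, so the ratio is cos²φ₂ / cos²φ₁.
cos²φ₂ / cos²φ₁ = 7.4  ⇒  cos φ₁ = cos 21.6° / √7.4 = 0.9298/2.720 = 0.3418.
φ₁ = arccos(0.3418) ≈ 70.0°.

70.0°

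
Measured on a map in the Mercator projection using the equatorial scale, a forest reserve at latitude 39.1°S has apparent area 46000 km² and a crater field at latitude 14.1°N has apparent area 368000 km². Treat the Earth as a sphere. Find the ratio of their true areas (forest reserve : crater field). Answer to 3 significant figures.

0.0800

On Mercator the areal scale is sec²φ, so true area = apparent × cos²φ.
True area of forest reserve: 46000 × cos²(39.1°) = 46000 × 0.6022 = 27700 km².
True area of crater field: 368000 × cos²(14.1°) = 368000 × 0.9407 = 346200 km².
Ratio = 27700 / 346200 ≈ 0.0800.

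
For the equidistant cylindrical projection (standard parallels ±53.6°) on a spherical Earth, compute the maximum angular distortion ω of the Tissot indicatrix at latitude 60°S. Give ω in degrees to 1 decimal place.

The equidistant cylindrical projection with φ₀ = 53.6° has h = 1 (meridians true) and k = cos φ₀ / cos φ along parallels.
At 60°: h = 1.000, k = 1.187; principal scales a = 1.187, b = 1.000.
sin(ω/2) = (a − b)/(a + b) = 0.1868/2.187 = 0.08544, so ω = 2 arcsin(0.08544) ≈ 9.8°.

9.8°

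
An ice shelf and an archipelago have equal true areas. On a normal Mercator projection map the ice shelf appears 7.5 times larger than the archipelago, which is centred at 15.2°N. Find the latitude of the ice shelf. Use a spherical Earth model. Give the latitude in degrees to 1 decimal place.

For equal true areas on Mercator, apparent areas scale as sec²φ, so the ratio is cos²φ₂ / cos²φ₁.
cos²φ₂ / cos²φ₁ = 7.5  ⇒  cos φ₁ = cos 15.2° / √7.5 = 0.9650/2.739 = 0.3524.
φ₁ = arccos(0.3524) ≈ 69.4°.

69.4°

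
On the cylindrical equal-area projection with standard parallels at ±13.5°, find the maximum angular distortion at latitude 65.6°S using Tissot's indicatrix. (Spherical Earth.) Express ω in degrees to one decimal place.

87.9°

Cylindrical equal-area (φ₀ = 13.5°): h = cos φ / cos 13.5° along meridians, k = cos 13.5° / cos φ along parallels; h·k = 1.
At 65.6°: h = 0.4248, k = 2.354; principal scales a = 2.354, b = 0.4248.
sin(ω/2) = (a − b)/(a + b) = 1.929/2.779 = 0.6942, so ω = 2 arcsin(0.6942) ≈ 87.9°.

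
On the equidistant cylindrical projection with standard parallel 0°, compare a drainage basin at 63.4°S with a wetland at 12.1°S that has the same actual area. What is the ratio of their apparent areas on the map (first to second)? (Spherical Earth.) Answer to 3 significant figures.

2.18

In the plate carrée (x = Rλ, y = Rφ), meridians are true-scale (h = 1) and parallels are stretched by k = sec φ.
Areal scale at 63.4°: h·k = 1.000 × 2.233 = 2.233.
Areal scale at 12.1°: h·k = 1.000 × 1.023 = 1.023.
Ratio = 2.233/1.023 ≈ 2.18.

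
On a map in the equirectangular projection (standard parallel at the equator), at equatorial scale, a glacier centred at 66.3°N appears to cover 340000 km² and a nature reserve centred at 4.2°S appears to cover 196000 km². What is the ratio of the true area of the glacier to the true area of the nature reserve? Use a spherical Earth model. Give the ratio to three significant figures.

On the plate carrée, areal scale = h·k = 1 × sec φ, so true area = apparent × cos φ.
True area of glacier: 340000 × cos(66.3°) = 340000 × 0.4019 = 136700 km².
True area of nature reserve: 196000 × cos(4.2°) = 196000 × 0.9973 = 195500 km².
Ratio = 136700 / 195500 ≈ 0.699.

0.699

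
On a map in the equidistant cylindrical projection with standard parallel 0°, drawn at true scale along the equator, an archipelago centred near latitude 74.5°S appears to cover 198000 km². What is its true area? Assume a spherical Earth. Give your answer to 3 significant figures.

Plate carrée maps x = Rλ, y = Rφ. The meridian scale is h = 1 and the parallel scale is k = 1/cos φ = sec φ.
Areal scale = h·k = 1 × sec φ; at 74.5°, h = 1.000, k = 3.742, so h·k = 3.742.
True area = apparent / (areal scale) = 198000 / 3.742 ≈ 52900 km².

52900 km²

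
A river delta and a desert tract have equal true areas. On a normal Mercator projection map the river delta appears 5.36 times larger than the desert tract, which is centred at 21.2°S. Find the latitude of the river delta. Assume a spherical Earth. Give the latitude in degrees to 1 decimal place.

66.3°

For equal true areas on Mercator, apparent areas scale as sec²φ, so the ratio is cos²φ₂ / cos²φ₁.
cos²φ₂ / cos²φ₁ = 5.36  ⇒  cos φ₁ = cos 21.2° / √5.36 = 0.9323/2.315 = 0.4027.
φ₁ = arccos(0.4027) ≈ 66.3°.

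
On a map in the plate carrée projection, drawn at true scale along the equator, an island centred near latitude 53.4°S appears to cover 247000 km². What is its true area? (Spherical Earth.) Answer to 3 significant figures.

In the plate carrée (x = Rλ, y = Rφ), meridians are true-scale (h = 1) and parallels are stretched by k = sec φ.
Areal scale = h·k = 1 × sec φ; at 53.4°, h = 1.000, k = 1.677, so h·k = 1.677.
True area = apparent / (areal scale) = 247000 / 1.677 ≈ 147000 km².

147000 km²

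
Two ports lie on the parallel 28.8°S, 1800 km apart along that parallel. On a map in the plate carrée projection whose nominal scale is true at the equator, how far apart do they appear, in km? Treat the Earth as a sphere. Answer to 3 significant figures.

2050 km

For the equirectangular projection with φ₀ = 0 (plate carrée), h = 1 along meridians and k = sec φ along parallels.
Along the parallel, k = sec 28.8° = 1/0.8763 = 1.141.
Map distance = 1800 × 1.141 ≈ 2050 km.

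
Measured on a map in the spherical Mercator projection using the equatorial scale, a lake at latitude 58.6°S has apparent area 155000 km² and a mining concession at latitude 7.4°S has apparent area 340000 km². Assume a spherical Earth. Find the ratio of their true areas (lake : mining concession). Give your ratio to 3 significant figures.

0.126

Mercator's areal exaggeration is sec²φ; hence true area = (apparent area) · cos²φ.
True area of lake: 155000 × cos²(58.6°) = 155000 × 0.2715 = 42070 km².
True area of mining concession: 340000 × cos²(7.4°) = 340000 × 0.9834 = 334400 km².
Ratio = 42070 / 334400 ≈ 0.126.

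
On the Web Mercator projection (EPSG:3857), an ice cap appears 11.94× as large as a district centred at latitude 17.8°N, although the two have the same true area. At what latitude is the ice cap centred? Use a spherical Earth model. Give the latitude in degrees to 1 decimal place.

74.0°

On Mercator, (apparent₁)/(apparent₂) = sec²φ₁ / sec²φ₂ when true areas are equal.
cos²φ₂ / cos²φ₁ = 11.94  ⇒  cos φ₁ = cos 17.8° / √11.94 = 0.9521/3.455 = 0.2755.
φ₁ = arccos(0.2755) ≈ 74.0°.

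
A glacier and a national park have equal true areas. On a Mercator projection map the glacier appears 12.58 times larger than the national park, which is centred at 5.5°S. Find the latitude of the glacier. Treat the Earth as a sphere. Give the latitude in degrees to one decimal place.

73.7°

Mercator areal scale is sec²φ, so apparent-area ratio = sec²φ₁ / sec²φ₂ = cos²φ₂ / cos²φ₁.
cos²φ₂ / cos²φ₁ = 12.58  ⇒  cos φ₁ = cos 5.5° / √12.58 = 0.9954/3.547 = 0.2806.
φ₁ = arccos(0.2806) ≈ 73.7°.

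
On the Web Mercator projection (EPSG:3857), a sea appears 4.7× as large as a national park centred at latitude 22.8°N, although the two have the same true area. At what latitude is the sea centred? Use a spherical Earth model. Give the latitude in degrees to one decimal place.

64.8°

For equal true areas on Mercator, apparent areas scale as sec²φ, so the ratio is cos²φ₂ / cos²φ₁.
cos²φ₂ / cos²φ₁ = 4.7  ⇒  cos φ₁ = cos 22.8° / √4.7 = 0.9219/2.168 = 0.4252.
φ₁ = arccos(0.4252) ≈ 64.8°.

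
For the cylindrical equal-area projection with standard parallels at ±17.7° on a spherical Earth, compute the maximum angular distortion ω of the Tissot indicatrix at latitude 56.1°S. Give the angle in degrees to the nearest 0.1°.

For cylindrical equal-area with standard parallel φ₀, h = cos φ / cos φ₀ and k = cos φ₀ / cos φ, so h·k = 1.
At 56.1°: h = 0.5855, k = 1.708; principal scales a = 1.708, b = 0.5855.
sin(ω/2) = (a − b)/(a + b) = 1.123/2.294 = 0.4895, so ω = 2 arcsin(0.4895) ≈ 58.6°.

58.6°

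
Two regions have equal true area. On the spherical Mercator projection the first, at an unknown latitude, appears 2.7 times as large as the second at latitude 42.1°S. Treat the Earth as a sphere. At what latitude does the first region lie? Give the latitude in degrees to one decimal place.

For equal true areas on Mercator, apparent areas scale as sec²φ, so the ratio is cos²φ₂ / cos²φ₁.
cos²φ₂ / cos²φ₁ = 2.7  ⇒  cos φ₁ = cos 42.1° / √2.7 = 0.7420/1.643 = 0.4516.
φ₁ = arccos(0.4516) ≈ 63.2°.

63.2°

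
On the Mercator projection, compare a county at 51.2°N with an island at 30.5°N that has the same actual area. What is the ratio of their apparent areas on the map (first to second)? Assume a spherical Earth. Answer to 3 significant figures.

Mercator areal scale is sec²φ.
At 51.2°: sec²(51.2°) = 1/0.6266² = 2.547.
At 30.5°: sec²(30.5°) = 1/0.8616² = 1.347.
Ratio = 2.547/1.347 = cos²(30.5°)/cos²(51.2°) ≈ 1.89.

1.89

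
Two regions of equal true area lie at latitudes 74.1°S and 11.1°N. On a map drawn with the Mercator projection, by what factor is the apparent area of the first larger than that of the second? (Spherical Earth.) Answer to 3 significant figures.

12.8

Mercator areal scale is sec²φ.
At 74.1°: sec²(74.1°) = 1/0.2740² = 13.32.
At 11.1°: sec²(11.1°) = 1/0.9813² = 1.038.
Ratio = 13.32/1.038 = cos²(11.1°)/cos²(74.1°) ≈ 12.8.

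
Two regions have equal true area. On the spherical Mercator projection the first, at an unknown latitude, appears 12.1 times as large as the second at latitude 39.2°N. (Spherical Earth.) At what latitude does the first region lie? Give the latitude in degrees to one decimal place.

Mercator areal scale is sec²φ, so apparent-area ratio = sec²φ₁ / sec²φ₂ = cos²φ₂ / cos²φ₁.
cos²φ₂ / cos²φ₁ = 12.1  ⇒  cos φ₁ = cos 39.2° / √12.1 = 0.7749/3.479 = 0.2228.
φ₁ = arccos(0.2228) ≈ 77.1°.

77.1°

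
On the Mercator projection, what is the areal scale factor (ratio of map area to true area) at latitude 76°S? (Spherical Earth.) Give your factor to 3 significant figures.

For Mercator, h = k = sec φ (a conformal cylindrical projection has a single point scale, 1/cos φ).
Areal scale = k² = sec²φ = 1/cos²(76°) = 1/0.2419² = 17.09.

17.1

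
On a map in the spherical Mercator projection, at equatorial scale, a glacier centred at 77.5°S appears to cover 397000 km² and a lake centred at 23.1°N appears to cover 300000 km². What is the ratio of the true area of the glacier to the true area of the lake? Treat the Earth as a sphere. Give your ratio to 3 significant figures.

On Mercator the areal scale is sec²φ, so true area = apparent × cos²φ.
True area of glacier: 397000 × cos²(77.5°) = 397000 × 0.04685 = 18600 km².
True area of lake: 300000 × cos²(23.1°) = 300000 × 0.8461 = 253800 km².
Ratio = 18600 / 253800 ≈ 0.0733.

0.0733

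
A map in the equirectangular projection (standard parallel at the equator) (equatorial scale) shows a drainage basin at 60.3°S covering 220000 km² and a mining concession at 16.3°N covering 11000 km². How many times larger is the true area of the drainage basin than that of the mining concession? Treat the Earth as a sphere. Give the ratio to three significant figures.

Plate carrée has h = 1 and k = sec φ, giving areal scale sec φ; true area = (apparent area) · cos φ.
True area of drainage basin: 220000 × cos(60.3°) = 220000 × 0.4955 = 109000 km².
True area of mining concession: 11000 × cos(16.3°) = 11000 × 0.9598 = 10560 km².
Ratio = 109000 / 10560 ≈ 10.3.

10.3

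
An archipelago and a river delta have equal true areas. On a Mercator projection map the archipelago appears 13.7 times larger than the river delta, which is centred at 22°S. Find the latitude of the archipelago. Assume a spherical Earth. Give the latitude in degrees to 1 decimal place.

75.5°

On Mercator, (apparent₁)/(apparent₂) = sec²φ₁ / sec²φ₂ when true areas are equal.
cos²φ₂ / cos²φ₁ = 13.7  ⇒  cos φ₁ = cos 22° / √13.7 = 0.9272/3.701 = 0.2505.
φ₁ = arccos(0.2505) ≈ 75.5°.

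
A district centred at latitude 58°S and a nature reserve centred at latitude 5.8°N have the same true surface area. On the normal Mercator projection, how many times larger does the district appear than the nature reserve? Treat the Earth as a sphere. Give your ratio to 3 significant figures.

3.52

Mercator is conformal with k = sec φ, so areal scale = k² = sec²φ.
At 58°: sec²(58°) = 1/0.5299² = 3.561.
At 5.8°: sec²(5.8°) = 1/0.9949² = 1.010.
Ratio = 3.561/1.010 = cos²(5.8°)/cos²(58°) ≈ 3.52.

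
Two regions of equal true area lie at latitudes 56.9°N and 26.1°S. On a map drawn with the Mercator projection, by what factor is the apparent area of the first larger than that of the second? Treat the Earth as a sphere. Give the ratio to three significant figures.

Mercator areal scale is sec²φ.
At 56.9°: sec²(56.9°) = 1/0.5461² = 3.353.
At 26.1°: sec²(26.1°) = 1/0.8980² = 1.240.
Ratio = 3.353/1.240 = cos²(26.1°)/cos²(56.9°) ≈ 2.70.

2.70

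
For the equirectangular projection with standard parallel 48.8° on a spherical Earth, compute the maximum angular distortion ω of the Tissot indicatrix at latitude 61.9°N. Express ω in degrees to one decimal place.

19.1°

In the equirectangular projection with standard parallel φ₀ = 48.8° (x = Rλ cos φ₀, y = Rφ), meridians are true-scale (h = 1) and the parallel scale is k = cos φ₀ / cos φ.
At 61.9°: h = 1.000, k = 1.398; principal scales a = 1.398, b = 1.000.
sin(ω/2) = (a − b)/(a + b) = 0.3985/2.398 = 0.1661, so ω = 2 arcsin(0.1661) ≈ 19.1°.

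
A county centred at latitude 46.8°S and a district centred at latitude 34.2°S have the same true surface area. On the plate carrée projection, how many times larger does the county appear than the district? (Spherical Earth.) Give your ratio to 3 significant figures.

1.21

In the plate carrée (x = Rλ, y = Rφ), meridians are true-scale (h = 1) and parallels are stretched by k = sec φ.
Areal scale at 46.8°: h·k = 1.000 × 1.461 = 1.461.
Areal scale at 34.2°: h·k = 1.000 × 1.209 = 1.209.
Ratio = 1.461/1.209 ≈ 1.21.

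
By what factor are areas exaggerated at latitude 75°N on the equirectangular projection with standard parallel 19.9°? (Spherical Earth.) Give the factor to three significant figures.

3.63

The equidistant cylindrical projection with φ₀ = 19.9° has h = 1 (meridians true) and k = cos φ₀ / cos φ along parallels.
Areal scale = h·k = 1 × cos φ₀ / cos φ; at 75°, h = 1.000, k = 3.633, so h·k = 3.633.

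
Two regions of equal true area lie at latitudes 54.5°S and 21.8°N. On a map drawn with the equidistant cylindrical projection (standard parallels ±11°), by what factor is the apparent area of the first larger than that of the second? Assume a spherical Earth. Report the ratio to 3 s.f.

1.60

In the equirectangular projection with standard parallel φ₀ = 11° (x = Rλ cos φ₀, y = Rφ), meridians are true-scale (h = 1) and the parallel scale is k = cos φ₀ / cos φ.
Areal scale at 54.5°: h·k = 1.000 × 1.690 = 1.690.
Areal scale at 21.8°: h·k = 1.000 × 1.057 = 1.057.
Ratio = 1.690/1.057 ≈ 1.60.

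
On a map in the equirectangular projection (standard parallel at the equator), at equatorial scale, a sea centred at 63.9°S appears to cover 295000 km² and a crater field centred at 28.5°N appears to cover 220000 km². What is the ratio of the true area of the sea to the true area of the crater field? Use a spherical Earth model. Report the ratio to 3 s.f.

0.671

On the plate carrée, areal scale = h·k = 1 × sec φ, so true area = apparent × cos φ.
True area of sea: 295000 × cos(63.9°) = 295000 × 0.4399 = 129800 km².
True area of crater field: 220000 × cos(28.5°) = 220000 × 0.8788 = 193300 km².
Ratio = 129800 / 193300 ≈ 0.671.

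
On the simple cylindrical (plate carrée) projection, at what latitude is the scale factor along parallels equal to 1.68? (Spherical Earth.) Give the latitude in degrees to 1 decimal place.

53.5°

Plate carrée: h = 1, k = sec φ along parallels.
sec φ = 1.68  ⇒  cos φ = 0.5952  ⇒  φ ≈ 53.5°.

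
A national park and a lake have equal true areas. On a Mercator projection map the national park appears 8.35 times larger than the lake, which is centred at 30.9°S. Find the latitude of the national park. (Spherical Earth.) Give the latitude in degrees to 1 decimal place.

On Mercator, (apparent₁)/(apparent₂) = sec²φ₁ / sec²φ₂ when true areas are equal.
cos²φ₂ / cos²φ₁ = 8.35  ⇒  cos φ₁ = cos 30.9° / √8.35 = 0.8581/2.890 = 0.2969.
φ₁ = arccos(0.2969) ≈ 72.7°.

72.7°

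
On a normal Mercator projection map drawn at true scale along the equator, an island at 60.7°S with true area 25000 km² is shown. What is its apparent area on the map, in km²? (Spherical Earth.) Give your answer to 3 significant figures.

The Mercator projection is conformal; its linear scale factor is the same in every direction and equals sec φ = 1/cos φ.
Areal scale = k² = sec²φ = 1/cos²(60.7°) = 1/0.4894² = 4.175.
Apparent area = 25000 × 4.175 ≈ 104000 km².

104000 km²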